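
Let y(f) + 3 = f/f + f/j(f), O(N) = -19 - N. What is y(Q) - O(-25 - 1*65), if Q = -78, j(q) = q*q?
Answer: -5695/78 ≈ -73.013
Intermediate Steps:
j(q) = q²
y(f) = -2 + 1/f (y(f) = -3 + (f/f + f/(f²)) = -3 + (1 + f/f²) = -3 + (1 + 1/f) = -2 + 1/f)
y(Q) - O(-25 - 1*65) = (-2 + 1/(-78)) - (-19 - (-25 - 1*65)) = (-2 - 1/78) - (-19 - (-25 - 65)) = -157/78 - (-19 - 1*(-90)) = -157/78 - (-19 + 90) = -157/78 - 1*71 = -157/78 - 71 = -5695/78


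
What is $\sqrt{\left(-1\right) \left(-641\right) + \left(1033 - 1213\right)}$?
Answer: $\sqrt{461} \approx 21.471$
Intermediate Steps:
$\sqrt{\left(-1\right) \left(-641\right) + \left(1033 - 1213\right)} = \sqrt{641 - 180} = \sqrt{461}$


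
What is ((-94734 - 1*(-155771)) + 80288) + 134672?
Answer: 275997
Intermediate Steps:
((-94734 - 1*(-155771)) + 80288) + 134672 = ((-94734 + 155771) + 80288) + 134672 = (61037 + 80288) + 134672 = 141325 + 134672 = 275997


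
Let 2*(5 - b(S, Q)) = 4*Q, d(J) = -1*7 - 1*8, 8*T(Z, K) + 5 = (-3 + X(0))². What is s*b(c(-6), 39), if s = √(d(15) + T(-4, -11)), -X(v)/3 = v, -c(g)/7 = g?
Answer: -73*I*√58/2 ≈ -277.98*I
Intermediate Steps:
c(g) = -7*g
X(v) = -3*v
T(Z, K) = ½ (T(Z, K) = -5/8 + (-3 - 3*0)²/8 = -5/8 + (-3 + 0)²/8 = -5/8 + (⅛)*(-3)² = -5/8 + (⅛)*9 = -5/8 + 9/8 = ½)
d(J) = -15 (d(J) = -7 - 8 = -15)
b(S, Q) = 5 - 2*Q
s = I*√58/2 (s = √(-15 + ½) = √(-29/2) = I*√58/2 ≈ 3.8079*I)
s*b(c(-6), 39) = (I*√58/2)*(5 - 2*39) = (I*√58/2)*(5 - 78) = (I*√58/2)*(-73) = -73*I*√58/2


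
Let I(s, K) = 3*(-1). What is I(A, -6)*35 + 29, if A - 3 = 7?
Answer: -76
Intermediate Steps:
A = 10 (A = 3 + 7 = 10)
I(s, K) = -3
I(A, -6)*35 + 29 = -3*35 + 29 = -105 + 29 = -76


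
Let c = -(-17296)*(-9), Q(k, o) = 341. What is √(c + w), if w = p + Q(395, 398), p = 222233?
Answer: √66910 ≈ 258.67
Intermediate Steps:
w = 222574 (w = 222233 + 341 = 222574)
c = -155664 (c = -92*1692 = -155664)
√(c + w) = √(-155664 + 222574) = √66910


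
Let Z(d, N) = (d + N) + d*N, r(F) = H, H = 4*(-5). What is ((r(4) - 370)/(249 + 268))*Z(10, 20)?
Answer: -89700/517 ≈ -173.50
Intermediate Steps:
H = -20
r(F) = -20
Z(d, N) = N + d + N*d (Z(d, N) = (N + d) + N*d = N + d + N*d)
((r(4) - 370)/(249 + 268))*Z(10, 20) = ((-20 - 370)/(249 + 268))*(20 + 10 + 20*10) = (-390/517)*(20 + 10 + 200) = -390*1/517*230 = -390/517*230 = -89700/517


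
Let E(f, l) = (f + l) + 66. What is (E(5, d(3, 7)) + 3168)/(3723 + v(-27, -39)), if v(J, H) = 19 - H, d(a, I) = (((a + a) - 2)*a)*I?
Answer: 3323/3781 ≈ 0.87887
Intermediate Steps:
d(a, I) = I*a*(-2 + 2*a) (d(a, I) = ((2*a - 2)*a)*I = ((-2 + 2*a)*a)*I = (a*(-2 + 2*a))*I = I*a*(-2 + 2*a))
E(f, l) = 66 + f + l
(E(5, d(3, 7)) + 3168)/(3723 + v(-27, -39)) = ((66 + 5 + 2*7*3*(-1 + 3)) + 3168)/(3723 + (19 - 1*(-39))) = ((66 + 5 + 2*7*3*2) + 3168)/(3723 + (19 + 39)) = ((66 + 5 + 84) + 3168)/(3723 + 58) = (155 + 3168)/3781 = 3323*(1/3781) = 3323/3781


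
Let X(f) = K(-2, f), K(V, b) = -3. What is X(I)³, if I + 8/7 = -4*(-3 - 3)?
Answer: -27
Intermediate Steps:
I = 160/7 (I = -8/7 - 4*(-3 - 3) = -8/7 - 4*(-6) = -8/7 + 24 = 160/7 ≈ 22.857)
X(f) = -3
X(I)³ = (-3)³ = -27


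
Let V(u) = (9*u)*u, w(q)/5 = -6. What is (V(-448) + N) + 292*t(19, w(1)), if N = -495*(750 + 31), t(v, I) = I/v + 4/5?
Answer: 134853787/95 ≈ 1.4195e+6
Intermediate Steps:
w(q) = -30 (w(q) = 5*(-6) = -30)
t(v, I) = ⅘ + I/v (t(v, I) = I/v + 4*(⅕) = I/v + ⅘ = ⅘ + I/v)
N = -386595 (N = -495*781 = -386595)
V(u) = 9*u²
(V(-448) + N) + 292*t(19, w(1)) = (9*(-448)² - 386595) + 292*(⅘ - 30/19) = (9*200704 - 386595) + 292*(⅘ - 30*1/19) = (1806336 - 386595) + 292*(⅘ - 30/19) = 1419741 + 292*(-74/95) = 1419741 - 21608/95 = 134853787/95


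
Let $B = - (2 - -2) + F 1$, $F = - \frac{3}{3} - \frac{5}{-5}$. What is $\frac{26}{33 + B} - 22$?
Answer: $- \frac{612}{29} \approx -21.103$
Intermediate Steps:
$F = 0$ ($F = \left(-3\right) \frac{1}{3} - -1 = -1 + 1 = 0$)
$B = -4$ ($B = - (2 - -2) + 0 \cdot 1 = - (2 + 2) + 0 = \left(-1\right) 4 + 0 = -4 + 0 = -4$)
$\frac{26}{33 + B} - 22 = \frac{26}{33 - 4} - 22 = \frac{26}{29} - 22 = - \frac{612}{29}$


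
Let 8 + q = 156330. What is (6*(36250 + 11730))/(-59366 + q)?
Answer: 71970/24239 ≈ 2.9692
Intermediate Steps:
q = 156322 (q = -8 + 156330 = 156322)
(6*(36250 + 11730))/(-59366 + q) = (6*(36250 + 11730))/(-59366 + 156322) = (6*47980)/96956 = 287880*(1/96956) = 71970/24239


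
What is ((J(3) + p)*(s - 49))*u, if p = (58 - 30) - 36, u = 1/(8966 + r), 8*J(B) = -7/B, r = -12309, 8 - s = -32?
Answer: -597/26744 ≈ -0.022323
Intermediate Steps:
s = 40 (s = 8 - 1*(-32) = 8 + 32 = 40)
J(B) = -7/(8*B) (J(B) = (-7/B)/8 = -7/(8*B))
u = -1/3343 (u = 1/(8966 - 12309) = 1/(-3343) = -1/3343 ≈ -0.00029913)
p = -8 (p = 28 - 36 = -8)
((J(3) + p)*(s - 49))*u = ((-7/8/3 - 8)*(40 - 49))*(-1/3343) = ((-7/8*1/3 - 8)*(-9))*(-1/3343) = ((-7/24 - 8)*(-9))*(-1/3343) = -199/24*(-9)*(-1/3343) = (597/8)*(-1/3343) = -597/26744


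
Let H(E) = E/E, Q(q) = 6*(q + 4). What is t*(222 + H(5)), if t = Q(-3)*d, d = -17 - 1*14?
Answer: -41478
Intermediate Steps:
Q(q) = 24 + 6*q (Q(q) = 6*(4 + q) = 24 + 6*q)
d = -31 (d = -17 - 14 = -31)
H(E) = 1
t = -186 (t = (24 + 6*(-3))*(-31) = (24 - 18)*(-31) = 6*(-31) = -186)
t*(222 + H(5)) = -186*(222 + 1) = -186*223 = -41478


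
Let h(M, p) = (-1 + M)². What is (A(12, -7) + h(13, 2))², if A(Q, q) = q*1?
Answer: 18769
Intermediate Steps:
A(Q, q) = q
(A(12, -7) + h(13, 2))² = (-7 + (-1 + 13)²)² = (-7 + 12²)² = (-7 + 144)² = 137² = 18769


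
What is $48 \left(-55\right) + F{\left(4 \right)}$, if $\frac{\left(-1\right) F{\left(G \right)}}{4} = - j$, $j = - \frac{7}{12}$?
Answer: $- \frac{7927}{3} \approx -2642.3$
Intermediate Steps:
$j = - \frac{7}{12}$ ($j = \left(-7\right) \frac{1}{12} = - \frac{7}{12} \approx -0.58333$)
$F{\left(G \right)} = - \frac{7}{3}$ ($F{\left(G \right)} = - 4 \left(\left(-1\right) \left(- \frac{7}{12}\right)\right) = \left(-4\right) \frac{7}{12} = - \frac{7}{3}$)
$48 \left(-55\right) + F{\left(4 \right)} = 48 \left(-55\right) - \frac{7}{3} = -2640 - \frac{7}{3} = - \frac{7927}{3}$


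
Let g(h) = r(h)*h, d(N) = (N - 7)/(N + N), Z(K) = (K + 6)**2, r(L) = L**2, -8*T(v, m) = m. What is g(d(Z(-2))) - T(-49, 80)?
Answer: 328409/32768 ≈ 10.022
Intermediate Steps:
T(v, m) = -m/8
Z(K) = (6 + K)**2
d(N) = (-7 + N)/(2*N) (d(N) = (-7 + N)/((2*N)) = (-7 + N)*(1/(2*N)) = (-7 + N)/(2*N))
g(h) = h**3 (g(h) = h**2*h = h**3)
g(d(Z(-2))) - T(-49, 80) = ((-7 + (6 - 2)**2)/(2*((6 - 2)**2)))**3 - (-1)*80/8 = ((-7 + 4**2)/(2*(4**2)))**3 - 1*(-10) = ((1/2)*(-7 + 16)/16)**3 + 10 = ((1/2)*(1/16)*9)**3 + 10 = (9/32)**3 + 10 = 729/32768 + 10 = 328409/32768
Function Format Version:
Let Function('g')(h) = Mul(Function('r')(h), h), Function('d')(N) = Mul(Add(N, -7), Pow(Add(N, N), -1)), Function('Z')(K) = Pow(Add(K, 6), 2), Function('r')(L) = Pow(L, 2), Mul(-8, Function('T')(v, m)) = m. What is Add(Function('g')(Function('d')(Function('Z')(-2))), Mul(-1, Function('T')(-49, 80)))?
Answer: Rational(328409, 32768) ≈ 10.022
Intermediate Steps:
Function('T')(v, m) = Mul(Rational(-1, 8), m)
Function('Z')(K) = Pow(Add(6, K), 2)
Function('d')(N) = Mul(Rational(1, 2), Pow(N, -1), Add(-7, N)) (Function('d')(N) = Mul(Add(-7, N), Pow(Mul(2, N), -1)) = Mul(Add(-7, N), Mul(Rational(1, 2), Pow(N, -1))) = Mul(Rational(1, 2), Pow(N, -1), Add(-7, N)))
Function('g')(h) = Pow(h, 3) (Function('g')(h) = Mul(Pow(h, 2), h) = Pow(h, 3))
Add(Function('g')(Function('d')(Function('Z')(-2))), Mul(-1, Function('T')(-49, 80))) = Add(Pow(Mul(Rational(1, 2), Pow(Pow(Add(6, -2), 2), -1), Add(-7, Pow(Add(6, -2), 2))), 3), Mul(-1, Mul(Rational(-1, 8), 80))) = Add(Pow(Mul(Rational(1, 2), Pow(Pow(4, 2), -1), Add(-7, Pow(4, 2))), 3), Mul(-1, -10)) = Add(Pow(Mul(Rational(1, 2), Pow(16, -1), Add(-7, 16)), 3), 10) = Add(Pow(Mul(Rational(1, 2), Rational(1, 16), 9), 3), 10) = Add(Pow(Rational(9, 32), 3), 10) = Add(Rational(729, 32768), 10) = Rational(328409, 32768)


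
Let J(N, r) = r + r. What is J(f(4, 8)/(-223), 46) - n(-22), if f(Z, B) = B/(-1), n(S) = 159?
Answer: -67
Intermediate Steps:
f(Z, B) = -B (f(Z, B) = B*(-1) = -B)
J(N, r) = 2*r
J(f(4, 8)/(-223), 46) - n(-22) = 2*46 - 1*159 = 92 - 159 = -67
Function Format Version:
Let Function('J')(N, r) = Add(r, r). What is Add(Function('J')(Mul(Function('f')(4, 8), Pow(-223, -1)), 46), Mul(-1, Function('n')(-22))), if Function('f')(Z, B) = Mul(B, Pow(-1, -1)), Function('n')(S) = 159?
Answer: -67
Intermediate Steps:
Function('f')(Z, B) = Mul(-1, B) (Function('f')(Z, B) = Mul(B, -1) = Mul(-1, B))
Function('J')(N, r) = Mul(2, r)
Add(Function('J')(Mul(Function('f')(4, 8), Pow(-223, -1)), 46), Mul(-1, Function('n')(-22))) = Add(Mul(2, 46), Mul(-1, 159)) = Add(92, -159) = -67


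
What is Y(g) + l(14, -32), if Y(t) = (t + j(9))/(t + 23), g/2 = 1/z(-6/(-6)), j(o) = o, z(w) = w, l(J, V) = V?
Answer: -789/25 ≈ -31.560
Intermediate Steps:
g = 2 (g = 2/((-6/(-6))) = 2/((-6*(-⅙))) = 2/1 = 2*1 = 2)
Y(t) = (9 + t)/(23 + t) (Y(t) = (t + 9)/(t + 23) = (9 + t)/(23 + t))
Y(g) + l(14, -32) = (9 + 2)/(23 + 2) - 32 = 11/25 - 32 = -789/25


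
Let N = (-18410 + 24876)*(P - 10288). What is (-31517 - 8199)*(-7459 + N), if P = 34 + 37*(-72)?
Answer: 3317685869852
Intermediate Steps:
P = -2630 (P = 34 - 2664 = -2630)
N = -83527788 (N = (-18410 + 24876)*(-2630 - 10288) = 6466*(-12918) = -83527788)
(-31517 - 8199)*(-7459 + N) = (-31517 - 8199)*(-7459 - 83527788) = -39716*(-83535247) = 3317685869852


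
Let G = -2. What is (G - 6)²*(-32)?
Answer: -2048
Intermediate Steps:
(G - 6)²*(-32) = (-2 - 6)²*(-32) = (-8)²*(-32) = 64*(-32) = -2048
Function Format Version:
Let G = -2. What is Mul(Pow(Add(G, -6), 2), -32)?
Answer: -2048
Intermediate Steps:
Mul(Pow(Add(G, -6), 2), -32) = Mul(Pow(Add(-2, -6), 2), -32) = Mul(Pow(-8, 2), -32) = Mul(64, -32) = -2048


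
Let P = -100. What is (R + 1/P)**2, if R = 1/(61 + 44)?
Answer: 1/4410000 ≈ 2.2676e-7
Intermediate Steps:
R = 1/105 ≈ 0.0095238
(R + 1/P)**2 = (1/105 + 1/(-100))**2 = (1/105 - 1/100)**2 = (-1/2100)**2 = 1/4410000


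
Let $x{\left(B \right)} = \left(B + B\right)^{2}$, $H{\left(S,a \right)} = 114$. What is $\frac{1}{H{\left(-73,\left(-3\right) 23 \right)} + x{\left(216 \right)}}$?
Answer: $\frac{1}{186738} \approx 5.3551 \cdot 10^{-6}$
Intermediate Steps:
$x{\left(B \right)} = 4 B^{2}$ ($x{\left(B \right)} = \left(2 B\right)^{2} = 4 B^{2}$)
$\frac{1}{H{\left(-73,\left(-3\right) 23 \right)} + x{\left(216 \right)}} = \frac{1}{114 + 4 \cdot 216^{2}} = \frac{1}{114 + 4 \cdot 46656} = \frac{1}{114 + 186624} = \frac{1}{186738}$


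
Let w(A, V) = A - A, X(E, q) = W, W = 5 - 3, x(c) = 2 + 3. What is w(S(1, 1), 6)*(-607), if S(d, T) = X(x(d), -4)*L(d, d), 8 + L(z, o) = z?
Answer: 0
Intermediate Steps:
x(c) = 5
L(z, o) = -8 + z
W = 2
X(E, q) = 2
S(d, T) = -16 + 2*d (S(d, T) = 2*(-8 + d) = -16 + 2*d)
w(A, V) = 0
w(S(1, 1), 6)*(-607) = 0*(-607) = 0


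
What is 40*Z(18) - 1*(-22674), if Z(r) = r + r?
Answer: 24114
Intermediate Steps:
Z(r) = 2*r
40*Z(18) - 1*(-22674) = 40*(2*18) - 1*(-22674) = 40*36 + 22674 = 1440 + 22674 = 24114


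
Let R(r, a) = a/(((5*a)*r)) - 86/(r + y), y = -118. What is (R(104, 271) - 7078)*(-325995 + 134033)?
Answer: 2470699998493/1820 ≈ 1.3575e+9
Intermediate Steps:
R(r, a) = -86/(-118 + r) + 1/(5*r) (R(r, a) = a/(((5*a)*r)) - 86/(r - 118) = a/((5*a*r)) - 86/(-118 + r) = a*(1/(5*a*r)) - 86/(-118 + r) = 1/(5*r) - 86/(-118 + r) = -86/(-118 + r) + 1/(5*r))
(R(104, 271) - 7078)*(-325995 + 134033) = ((1/5)*(-118 - 429*104)/(104*(-118 + 104)) - 7078)*(-325995 + 134033) = ((1/5)*(1/104)*(-118 - 44616)/(-14) - 7078)*(-191962) = ((1/5)*(1/104)*(-1/14)*(-44734) - 7078)*(-191962) = (22367/3640 - 7078)*(-191962) = -25741553/3640*(-191962) = 2470699998493/1820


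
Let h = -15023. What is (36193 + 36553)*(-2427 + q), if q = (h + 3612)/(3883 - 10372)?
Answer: -1144832318432/6489 ≈ -1.7643e+8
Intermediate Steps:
q = 11411/6489 (q = (-15023 + 3612)/(3883 - 10372) = -11411/(-6489) = -11411*(-1/6489) = 11411/6489 ≈ 1.7585)
(36193 + 36553)*(-2427 + q) = (36193 + 36553)*(-2427 + 11411/6489) = 72746*(-15737392/6489) = -1144832318432/6489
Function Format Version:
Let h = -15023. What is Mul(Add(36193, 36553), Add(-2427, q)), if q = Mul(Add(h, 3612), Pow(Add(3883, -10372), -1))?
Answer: Rational(-1144832318432, 6489) ≈ -1.7643e+8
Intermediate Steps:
q = Rational(11411, 6489) (q = Mul(Add(-15023, 3612), Pow(Add(3883, -10372), -1)) = Mul(-11411, Pow(-6489, -1)) = Mul(-11411, Rational(-1, 6489)) = Rational(11411, 6489) ≈ 1.7585)
Mul(Add(36193, 36553), Add(-2427, q)) = Mul(Add(36193, 36553), Add(-2427, Rational(11411, 6489))) = Mul(72746, Rational(-15737392, 6489)) = Rational(-1144832318432, 6489)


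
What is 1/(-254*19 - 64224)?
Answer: -1/69050 ≈ -1.4482e-5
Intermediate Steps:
1/(-254*19 - 64224) = 1/(-4826 - 64224) = 1/(-69050) = -1/69050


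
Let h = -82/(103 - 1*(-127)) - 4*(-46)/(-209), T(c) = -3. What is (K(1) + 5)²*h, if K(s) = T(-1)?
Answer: -118916/24035 ≈ -4.9476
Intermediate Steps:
K(s) = -3
h = -29729/24035 (h = -82/(103 + 127) + 184*(-1/209) = -82/230 - 184/209 = -82*1/230 - 184/209 = -41/115 - 184/209 = -29729/24035 ≈ -1.2369)
(K(1) + 5)²*h = (-3 + 5)²*(-29729/24035) = 2²*(-29729/24035) = 4*(-29729/24035) = -118916/24035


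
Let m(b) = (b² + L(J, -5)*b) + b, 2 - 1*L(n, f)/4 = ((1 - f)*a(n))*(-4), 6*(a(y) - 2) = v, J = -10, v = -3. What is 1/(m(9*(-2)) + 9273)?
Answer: 1/6843 ≈ 0.00014613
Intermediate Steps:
a(y) = 3/2 (a(y) = 2 + (⅙)*(-3) = 2 - ½ = 3/2)
L(n, f) = 32 - 24*f (L(n, f) = 8 - 4*(1 - f)*(3/2)*(-4) = 8 - 4*(3/2 - 3*f/2)*(-4) = 8 - 4*(-6 + 6*f) = 8 + (24 - 24*f) = 32 - 24*f)
m(b) = b² + 153*b (m(b) = (b² + (32 - 24*(-5))*b) + b = (b² + (32 + 120)*b) + b = (b² + 152*b) + b = b² + 153*b)
1/(m(9*(-2)) + 9273) = 1/((9*(-2))*(153 + 9*(-2)) + 9273) = 1/(-18*(153 - 18) + 9273) = 1/(-18*135 + 9273) = 1/(-2430 + 9273) = 1/6843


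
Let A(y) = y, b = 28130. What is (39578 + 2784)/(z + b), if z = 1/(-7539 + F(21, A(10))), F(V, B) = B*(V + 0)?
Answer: 310471098/206164769 ≈ 1.5059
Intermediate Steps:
F(V, B) = B*V
z = -1/7329 (z = 1/(-7539 + 10*21) = 1/(-7539 + 210) = 1/(-7329) = -1/7329 ≈ -0.00013644)
(39578 + 2784)/(z + b) = (39578 + 2784)/(-1/7329 + 28130) = 42362/(206164769/7329) = 42362*(7329/206164769) = 310471098/206164769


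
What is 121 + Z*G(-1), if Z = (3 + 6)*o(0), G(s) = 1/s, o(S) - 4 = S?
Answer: 85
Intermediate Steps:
o(S) = 4 + S
G(s) = 1/s
Z = 36 (Z = (3 + 6)*(4 + 0) = 9*4 = 36)
121 + Z*G(-1) = 121 + 36/(-1) = 121 + 36*(-1) = 121 - 36 = 85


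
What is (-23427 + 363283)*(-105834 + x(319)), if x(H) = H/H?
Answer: -35967980048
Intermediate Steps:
x(H) = 1
(-23427 + 363283)*(-105834 + x(319)) = (-23427 + 363283)*(-105834 + 1) = 339856*(-105833) = -35967980048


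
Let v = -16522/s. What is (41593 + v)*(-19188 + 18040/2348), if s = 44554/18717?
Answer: -8691222530412904/13076599 ≈ -6.6464e+8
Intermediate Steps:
s = 44554/18717 (s = 44554*(1/18717) = 44554/18717 ≈ 2.3804)
v = -154621137/22277 (v = -16522/44554/18717 = -16522*18717/44554 = -154621137/22277 ≈ -6940.8)
(41593 + v)*(-19188 + 18040/2348) = (41593 - 154621137/22277)*(-19188 + 18040/2348) = 771946124*(-19188 + 18040*(1/2348))/22277 = 771946124*(-19188 + 4510/587)/22277 = (771946124/22277)*(-11258846/587) = -8691222530412904/13076599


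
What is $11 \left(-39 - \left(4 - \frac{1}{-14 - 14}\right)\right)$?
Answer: $- \frac{13255}{28} \approx -473.39$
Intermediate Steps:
$11 \left(-39 - \left(4 - \frac{1}{-14 - 14}\right)\right) = 11 \left(-39 - \left(4 - \frac{1}{-28}\right)\right) = 11 \left(-39 - \frac{113}{28}\right) = 11 \left(- \frac{1205}{28}\right) = - \frac{13255}{28}$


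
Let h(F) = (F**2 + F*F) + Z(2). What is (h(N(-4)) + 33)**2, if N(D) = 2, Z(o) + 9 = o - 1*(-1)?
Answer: 1225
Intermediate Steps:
Z(o) = -8 + o (Z(o) = -9 + (o - 1*(-1)) = -9 + (o + 1) = -9 + (1 + o) = -8 + o)
h(F) = -6 + 2*F**2 (h(F) = (F**2 + F*F) + (-8 + 2) = (F**2 + F**2) - 6 = 2*F**2 - 6 = -6 + 2*F**2)
(h(N(-4)) + 33)**2 = ((-6 + 2*2**2) + 33)**2 = ((-6 + 2*4) + 33)**2 = ((-6 + 8) + 33)**2 = (2 + 33)**2 = 35**2 = 1225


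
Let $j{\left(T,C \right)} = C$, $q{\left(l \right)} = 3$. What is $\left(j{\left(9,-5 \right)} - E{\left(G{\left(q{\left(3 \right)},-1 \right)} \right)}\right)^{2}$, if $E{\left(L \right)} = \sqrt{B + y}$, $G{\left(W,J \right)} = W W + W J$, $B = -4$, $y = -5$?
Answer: $16 + 30 i \approx 16.0 + 30.0 i$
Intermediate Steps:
$G{\left(W,J \right)} = W^{2} + J W$
$E{\left(L \right)} = 3 i$ ($E{\left(L \right)} = \sqrt{-4 - 5} = \sqrt{-9} = 3 i$)
$\left(j{\left(9,-5 \right)} - E{\left(G{\left(q{\left(3 \right)},-1 \right)} \right)}\right)^{2} = \left(-5 - 3 i\right)^{2}$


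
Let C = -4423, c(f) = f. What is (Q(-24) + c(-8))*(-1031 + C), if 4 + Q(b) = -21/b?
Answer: 242703/4 ≈ 60676.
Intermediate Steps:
Q(b) = -4 - 21/b
(Q(-24) + c(-8))*(-1031 + C) = ((-4 - 21/(-24)) - 8)*(-1031 - 4423) = ((-4 - 21*(-1/24)) - 8)*(-5454) = ((-4 + 7/8) - 8)*(-5454) = (-25/8 - 8)*(-5454) = -89/8*(-5454) = 242703/4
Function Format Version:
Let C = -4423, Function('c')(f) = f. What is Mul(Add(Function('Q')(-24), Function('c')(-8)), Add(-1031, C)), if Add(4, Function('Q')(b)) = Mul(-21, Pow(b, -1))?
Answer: Rational(242703, 4) ≈ 60676.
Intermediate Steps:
Function('Q')(b) = Add(-4, Mul(-21, Pow(b, -1)))
Mul(Add(Function('Q')(-24), Function('c')(-8)), Add(-1031, C)) = Mul(Add(Add(-4, Mul(-21, Pow(-24, -1))), -8), Add(-1031, -4423)) = Mul(Add(Add(-4, Mul(-21, Rational(-1, 24))), -8), -5454) = Mul(Add(Add(-4, Rational(7, 8)), -8), -5454) = Mul(Add(Rational(-25, 8), -8), -5454) = Mul(Rational(-89, 8), -5454) = Rational(242703, 4)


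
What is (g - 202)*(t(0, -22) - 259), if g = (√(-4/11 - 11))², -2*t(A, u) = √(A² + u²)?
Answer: 633690/11 ≈ 57608.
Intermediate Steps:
t(A, u) = -√(A² + u²)/2
g = -125/11 (g = (√(-4*1/11 - 11))² = (√(-4/11 - 11))² = (√(-125/11))² = (5*I*√55/11)² = -125/11 ≈ -11.364)
(g - 202)*(t(0, -22) - 259) = (-125/11 - 202)*(-√(0² + (-22)²)/2 - 259) = -2347*(-√(0 + 484)/2 - 259)/11 = -2347*(-√484/2 - 259)/11 = -2347*(-½*22 - 259)/11 = -2347*(-11 - 259)/11 = -2347/11*(-270) = 633690/11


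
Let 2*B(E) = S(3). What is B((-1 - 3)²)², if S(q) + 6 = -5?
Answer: 121/4 ≈ 30.250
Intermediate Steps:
S(q) = -11 (S(q) = -6 - 5 = -11)
B(E) = -11/2 (B(E) = (½)*(-11) = -11/2)
B((-1 - 3)²)² = (-11/2)² = 121/4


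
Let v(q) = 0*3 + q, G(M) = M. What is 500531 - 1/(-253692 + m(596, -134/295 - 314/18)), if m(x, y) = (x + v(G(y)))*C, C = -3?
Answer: 113146173261034/226052279 ≈ 5.0053e+5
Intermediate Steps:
v(q) = q (v(q) = 0 + q = q)
m(x, y) = -3*x - 3*y (m(x, y) = (x + y)*(-3) = -3*x - 3*y)
500531 - 1/(-253692 + m(596, -134/295 - 314/18)) = 500531 - 1/(-253692 + (-3*596 - 3*(-134/295 - 314/18))) = 500531 - 1/(-253692 + (-1788 - 3*(-134*1/295 - 314*1/18))) = 500531 - 1/(-253692 + (-1788 - 3*(-134/295 - 157/9))) = 500531 - 1/(-253692 + (-1788 - 3*(-47521/2655))) = 500531 - 1/(-253692 + (-1788 + 47521/885)) = 500531 - 1/(-253692 - 1534859/885) = 500531 - 1/(-226052279/885) = 500531 - 1*(-885/226052279) = 500531 + 885/226052279 = 113146173261034/226052279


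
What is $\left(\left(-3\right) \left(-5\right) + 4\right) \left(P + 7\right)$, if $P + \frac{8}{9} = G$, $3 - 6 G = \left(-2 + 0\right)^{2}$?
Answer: $\frac{2033}{18} \approx 112.94$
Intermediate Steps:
$G = - \frac{1}{6}$ ($G = \frac{1}{2} - \frac{\left(-2 + 0\right)^{2}}{6} = \frac{1}{2} - \frac{\left(-2\right)^{2}}{6} = \frac{1}{2} - \frac{2}{3} = - \frac{1}{6} \approx -0.16667$)
$P = - \frac{19}{18}$ ($P = - \frac{8}{9} - \frac{1}{6} = - \frac{19}{18} \approx -1.0556$)
$\left(\left(-3\right) \left(-5\right) + 4\right) \left(P + 7\right) = \left(\left(-3\right) \left(-5\right) + 4\right) \left(- \frac{19}{18} + 7\right) = \left(15 + 4\right) \frac{107}{18} = 19 \cdot \frac{107}{18} = \frac{2033}{18}$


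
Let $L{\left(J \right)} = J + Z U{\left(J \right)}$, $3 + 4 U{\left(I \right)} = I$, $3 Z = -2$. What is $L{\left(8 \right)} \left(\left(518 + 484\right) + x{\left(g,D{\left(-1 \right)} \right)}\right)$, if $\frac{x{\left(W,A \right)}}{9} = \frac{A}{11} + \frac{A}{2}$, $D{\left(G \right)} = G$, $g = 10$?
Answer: $\frac{314287}{44} \approx 7142.9$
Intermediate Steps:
$Z = - \frac{2}{3}$ ($Z = \frac{1}{3} \left(-2\right) = - \frac{2}{3} \approx -0.66667$)
$U{\left(I \right)} = - \frac{3}{4} + \frac{I}{4}$
$L{\left(J \right)} = \frac{1}{2} + \frac{5 J}{6}$ ($L{\left(J \right)} = J - \frac{2 \left(- \frac{3}{4} + \frac{J}{4}\right)}{3} = J - \left(- \frac{1}{2} + \frac{J}{6}\right) = \frac{1}{2} + \frac{5 J}{6}$)
$x{\left(W,A \right)} = \frac{117 A}{22}$ ($x{\left(W,A \right)} = 9 \left(\frac{A}{11} + \frac{A}{2}\right) = 9 \frac{13 A}{22} = \frac{117 A}{22}$)
$L{\left(8 \right)} \left(\left(518 + 484\right) + x{\left(g,D{\left(-1 \right)} \right)}\right) = \left(\frac{1}{2} + \frac{5}{6} \cdot 8\right) \left(\left(518 + 484\right) + \frac{117}{22} \left(-1\right)\right) = \left(\frac{1}{2} + \frac{20}{3}\right) \left(1002 - \frac{117}{22}\right) = \frac{43}{6} \cdot \frac{21927}{22} = \frac{314287}{44}$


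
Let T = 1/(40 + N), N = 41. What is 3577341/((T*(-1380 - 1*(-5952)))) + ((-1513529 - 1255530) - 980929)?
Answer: -1872797835/508 ≈ -3.6866e+6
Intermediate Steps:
T = 1/81 (T = 1/(40 + 41) = 1/81 ≈ 0.012346)
3577341/((T*(-1380 - 1*(-5952)))) + ((-1513529 - 1255530) - 980929) = 3577341/(((-1380 - 1*(-5952))/81)) + ((-1513529 - 1255530) - 980929) = 3577341/(((-1380 + 5952)/81)) + (-2769059 - 980929) = 3577341/(((1/81)*4572)) - 3749988 = 3577341/(508/9) - 3749988 = 3577341*(9/508) - 3749988 = 32196069/508 - 3749988 = -1872797835/508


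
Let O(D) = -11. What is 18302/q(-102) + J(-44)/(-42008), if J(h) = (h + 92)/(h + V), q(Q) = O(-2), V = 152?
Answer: -1729868447/1039698 ≈ -1663.8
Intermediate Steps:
q(Q) = -11
J(h) = (92 + h)/(152 + h) (J(h) = (h + 92)/(h + 152) = (92 + h)/(152 + h))
18302/q(-102) + J(-44)/(-42008) = 18302/(-11) + ((92 - 44)/(152 - 44))/(-42008) = 18302*(-1/11) + (48/108)*(-1/42008) = -18302/11 + ((1/108)*48)*(-1/42008) = -18302/11 + (4/9)*(-1/42008) = -18302/11 - 1/94518 = -1729868447/1039698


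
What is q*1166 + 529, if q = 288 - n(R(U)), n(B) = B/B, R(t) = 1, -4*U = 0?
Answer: 335171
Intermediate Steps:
U = 0 (U = -1/4*0 = 0)
n(B) = 1
q = 287 (q = 288 - 1*1 = 288 - 1 = 287)
q*1166 + 529 = 287*1166 + 529 = 334642 + 529 = 335171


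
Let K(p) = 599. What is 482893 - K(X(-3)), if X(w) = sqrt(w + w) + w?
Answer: 482294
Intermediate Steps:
X(w) = w + sqrt(2)*sqrt(w) (X(w) = sqrt(2*w) + w = sqrt(2)*sqrt(w) + w = w + sqrt(2)*sqrt(w))
482893 - K(X(-3)) = 482893 - 1*599 = 482893 - 599 = 482294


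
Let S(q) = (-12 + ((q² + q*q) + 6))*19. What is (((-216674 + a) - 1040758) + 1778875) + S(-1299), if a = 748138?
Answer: 65390705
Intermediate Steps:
S(q) = -114 + 38*q² (S(q) = (-12 + ((q² + q²) + 6))*19 = (-12 + (2*q² + 6))*19 = (-12 + (6 + 2*q²))*19 = (-6 + 2*q²)*19 = -114 + 38*q²)
(((-216674 + a) - 1040758) + 1778875) + S(-1299) = (((-216674 + 748138) - 1040758) + 1778875) + (-114 + 38*(-1299)²) = ((531464 - 1040758) + 1778875) + (-114 + 38*1687401) = (-509294 + 1778875) + (-114 + 64121238) = 1269581 + 64121124 = 65390705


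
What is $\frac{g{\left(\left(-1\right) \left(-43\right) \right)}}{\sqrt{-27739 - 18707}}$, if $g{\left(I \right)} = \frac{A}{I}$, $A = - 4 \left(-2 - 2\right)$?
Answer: $- \frac{8 i \sqrt{46446}}{998589} \approx - 0.0017265 i$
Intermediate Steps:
$A = 16$ ($A = \left(-4\right) \left(-4\right) = 16$)
$g{\left(I \right)} = \frac{16}{I}$
$\frac{g{\left(\left(-1\right) \left(-43\right) \right)}}{\sqrt{-27739 - 18707}} = \frac{16 \frac{1}{\left(-1\right) \left(-43\right)}}{\sqrt{-27739 - 18707}} = \frac{16 \cdot \frac{1}{43}}{\sqrt{-46446}} = \frac{16 \cdot \frac{1}{43}}{i \sqrt{46446}} = \frac{16 \left(- \frac{i \sqrt{46446}}{46446}\right)}{43} = - \frac{8 i \sqrt{46446}}{998589}$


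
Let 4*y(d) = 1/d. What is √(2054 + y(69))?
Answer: √39116445/138 ≈ 45.321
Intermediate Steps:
y(d) = 1/(4*d)
√(2054 + y(69)) = √(2054 + (¼)/69) = √(2054 + (¼)*(1/69)) = √(2054 + 1/276) = √(566905/276) = √39116445/138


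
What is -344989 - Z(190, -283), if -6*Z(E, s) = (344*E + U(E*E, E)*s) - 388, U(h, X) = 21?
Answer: -2010905/6 ≈ -3.3515e+5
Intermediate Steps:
Z(E, s) = 194/3 - 172*E/3 - 7*s/2 (Z(E, s) = -((344*E + 21*s) - 388)/6 = -((21*s + 344*E) - 388)/6 = -(-388 + 21*s + 344*E)/6 = 194/3 - 172*E/3 - 7*s/2)
-344989 - Z(190, -283) = -344989 - (194/3 - 172/3*190 - 7/2*(-283)) = -344989 - (194/3 - 32680/3 + 1981/2) = -344989 - 1*(-59029/6) = -344989 + 59029/6 = -2010905/6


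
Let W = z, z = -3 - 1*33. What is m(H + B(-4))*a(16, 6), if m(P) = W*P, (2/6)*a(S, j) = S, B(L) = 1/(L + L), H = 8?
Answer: -13608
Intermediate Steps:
z = -36 (z = -3 - 33 = -36)
B(L) = 1/(2*L)
a(S, j) = 3*S
W = -36
m(P) = -36*P
m(H + B(-4))*a(16, 6) = (-36*(8 + (½)/(-4)))*(3*16) = -36*(8 + (½)*(-¼))*48 = -36*(8 - ⅛)*48 = -36*63/8*48 = -567/2*48 = -13608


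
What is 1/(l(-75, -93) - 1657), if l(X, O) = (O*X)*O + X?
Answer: -1/650407 ≈ -1.5375e-6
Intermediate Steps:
l(X, O) = X + X*O**2 (l(X, O) = X*O**2 + X = X + X*O**2)
1/(l(-75, -93) - 1657) = 1/(-75*(1 + (-93)**2) - 1657) = 1/(-75*(1 + 8649) - 1657) = 1/(-75*8650 - 1657) = 1/(-648750 - 1657) = 1/(-650407) = -1/650407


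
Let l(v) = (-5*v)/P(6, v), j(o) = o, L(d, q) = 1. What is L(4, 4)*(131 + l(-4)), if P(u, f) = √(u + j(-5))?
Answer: 151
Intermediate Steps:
P(u, f) = √(-5 + u) (P(u, f) = √(u - 5) = √(-5 + u))
l(v) = -5*v (l(v) = (-5*v)/(√(-5 + 6)) = (-5*v)/(√1) = -5*v/1 = -5*v*1 = -5*v)
L(4, 4)*(131 + l(-4)) = 1*(131 - 5*(-4)) = 1*(131 + 20) = 1*151 = 151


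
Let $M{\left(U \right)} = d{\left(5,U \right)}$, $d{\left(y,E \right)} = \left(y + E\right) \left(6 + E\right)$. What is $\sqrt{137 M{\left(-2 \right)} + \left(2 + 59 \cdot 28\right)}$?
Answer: $\sqrt{3298} \approx 57.428$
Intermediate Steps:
$d{\left(y,E \right)} = \left(6 + E\right) \left(E + y\right)$ ($d{\left(y,E \right)} = \left(E + y\right) \left(6 + E\right) = \left(6 + E\right) \left(E + y\right)$)
$M{\left(U \right)} = 30 + U^{2} + 11 U$ ($M{\left(U \right)} = U^{2} + 6 U + 6 \cdot 5 + U 5 = U^{2} + 6 U + 30 + 5 U = 30 + U^{2} + 11 U$)
$\sqrt{137 M{\left(-2 \right)} + \left(2 + 59 \cdot 28\right)} = \sqrt{137 \left(30 + \left(-2\right)^{2} + 11 \left(-2\right)\right) + \left(2 + 59 \cdot 28\right)} = \sqrt{137 \left(30 + 4 - 22\right) + \left(2 + 1652\right)} = \sqrt{137 \cdot 12 + 1654} = \sqrt{1644 + 1654} = \sqrt{3298}$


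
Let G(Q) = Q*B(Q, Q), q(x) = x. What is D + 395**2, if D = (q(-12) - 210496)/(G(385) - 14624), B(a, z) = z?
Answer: 20844885517/133601 ≈ 1.5602e+5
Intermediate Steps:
G(Q) = Q**2 (G(Q) = Q*Q = Q**2)
D = -210508/133601 (D = (-12 - 210496)/(385**2 - 14624) = -210508/(148225 - 14624) = -210508/133601 ≈ -1.5756)
D + 395**2 = -210508/133601 + 395**2 = -210508/133601 + 156025 = 20844885517/133601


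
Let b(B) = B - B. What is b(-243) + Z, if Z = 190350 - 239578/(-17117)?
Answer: 3258460528/17117 ≈ 1.9036e+5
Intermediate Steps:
Z = 3258460528/17117 (Z = 190350 - 239578*(-1/17117) = 190350 + 239578/17117 = 3258460528/17117 ≈ 1.9036e+5)
b(B) = 0
b(-243) + Z = 0 + 3258460528/17117 = 3258460528/17117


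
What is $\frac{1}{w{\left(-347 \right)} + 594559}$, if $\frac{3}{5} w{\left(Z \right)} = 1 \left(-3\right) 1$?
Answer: $\frac{1}{594554} \approx 1.6819 \cdot 10^{-6}$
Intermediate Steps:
$w{\left(Z \right)} = -5$ ($w{\left(Z \right)} = \frac{5 \cdot 1 \left(-3\right) 1}{3} = \frac{5 \left(\left(-3\right) 1\right)}{3} = \frac{5}{3} \left(-3\right) = -5$)
$\frac{1}{w{\left(-347 \right)} + 594559} = \frac{1}{-5 + 594559} = \frac{1}{594554}$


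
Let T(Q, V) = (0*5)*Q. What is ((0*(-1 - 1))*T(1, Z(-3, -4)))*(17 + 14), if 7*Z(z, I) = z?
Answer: 0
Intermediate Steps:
Z(z, I) = z/7
T(Q, V) = 0 (T(Q, V) = 0*Q = 0)
((0*(-1 - 1))*T(1, Z(-3, -4)))*(17 + 14) = ((0*(-1 - 1))*0)*(17 + 14) = ((0*(-2))*0)*31 = (0*0)*31 = 0*31 = 0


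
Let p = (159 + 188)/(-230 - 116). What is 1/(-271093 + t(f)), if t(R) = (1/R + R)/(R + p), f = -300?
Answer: -15622050/4235012830477 ≈ -3.6888e-6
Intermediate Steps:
p = -347/346 (p = 347/(-346) = 347*(-1/346) = -347/346 ≈ -1.0029)
t(R) = (R + 1/R)/(-347/346 + R) (t(R) = (1/R + R)/(R - 347/346) = (R + 1/R)/(-347/346 + R))
1/(-271093 + t(f)) = 1/(-271093 + 346*(1 + (-300)²)/(-300*(-347 + 346*(-300)))) = 1/(-271093 + 346*(-1/300)*(1 + 90000)/(-347 - 103800)) = 1/(-271093 + 346*(-1/300)*90001/(-104147)) = 1/(-271093 + 346*(-1/300)*(-1/104147)*90001) = 1/(-271093 + 15570173/15622050) = 1/(-4235012830477/15622050) = -15622050/4235012830477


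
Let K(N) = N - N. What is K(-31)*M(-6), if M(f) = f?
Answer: 0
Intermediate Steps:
K(N) = 0
K(-31)*M(-6) = 0*(-6) = 0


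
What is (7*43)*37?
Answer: 11137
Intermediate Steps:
(7*43)*37 = 301*37 = 11137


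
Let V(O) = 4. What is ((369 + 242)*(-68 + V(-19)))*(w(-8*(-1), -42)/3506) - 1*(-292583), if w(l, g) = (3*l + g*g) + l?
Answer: 477782607/1753 ≈ 2.7255e+5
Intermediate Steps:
w(l, g) = g**2 + 4*l (w(l, g) = (3*l + g**2) + l = (g**2 + 3*l) + l = g**2 + 4*l)
((369 + 242)*(-68 + V(-19)))*(w(-8*(-1), -42)/3506) - 1*(-292583) = ((369 + 242)*(-68 + 4))*(((-42)**2 + 4*(-8*(-1)))/3506) - 1*(-292583) = (611*(-64))*((1764 + 4*8)*(1/3506)) + 292583 = -39104*(1764 + 32)/3506 + 292583 = -70230784/3506 + 292583 = -39104*898/1753 + 292583 = -35115392/1753 + 292583 = 477782607/1753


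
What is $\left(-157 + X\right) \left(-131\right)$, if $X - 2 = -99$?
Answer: $33274$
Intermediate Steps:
$X = -97$ ($X = 2 - 99 = -97$)
$\left(-157 + X\right) \left(-131\right) = \left(-157 - 97\right) \left(-131\right) = \left(-254\right) \left(-131\right) = 33274$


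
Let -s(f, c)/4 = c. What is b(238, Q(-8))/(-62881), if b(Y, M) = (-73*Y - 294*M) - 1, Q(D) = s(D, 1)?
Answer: 16199/62881 ≈ 0.25761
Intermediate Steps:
s(f, c) = -4*c
Q(D) = -4 (Q(D) = -4*1 = -4)
b(Y, M) = -1 - 294*M - 73*Y (b(Y, M) = (-294*M - 73*Y) - 1 = -1 - 294*M - 73*Y)
b(238, Q(-8))/(-62881) = (-1 - 294*(-4) - 73*238)/(-62881) = (-1 + 1176 - 17374)*(-1/62881) = -16199*(-1/62881) = 16199/62881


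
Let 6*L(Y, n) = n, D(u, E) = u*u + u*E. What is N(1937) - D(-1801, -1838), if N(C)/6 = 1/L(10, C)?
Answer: -12694786107/1937 ≈ -6.5538e+6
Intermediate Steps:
D(u, E) = u² + E*u
L(Y, n) = n/6
N(C) = 36/C (N(C) = 6/((C/6)) = 6*(6/C) = 36/C)
N(1937) - D(-1801, -1838) = 36/1937 - (-1801)*(-1838 - 1801) = 36*(1/1937) - (-1801)*(-3639) = 36/1937 - 1*6553839 = 36/1937 - 6553839 = -12694786107/1937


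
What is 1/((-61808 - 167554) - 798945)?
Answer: -1/1028307 ≈ -9.7247e-7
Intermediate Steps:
1/((-61808 - 167554) - 798945) = 1/(-229362 - 798945) = 1/(-1028307) = -1/1028307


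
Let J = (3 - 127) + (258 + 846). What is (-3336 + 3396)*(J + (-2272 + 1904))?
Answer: 36720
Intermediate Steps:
J = 980 (J = -124 + 1104 = 980)
(-3336 + 3396)*(J + (-2272 + 1904)) = (-3336 + 3396)*(980 + (-2272 + 1904)) = 60*(980 - 368) = 60*612 = 36720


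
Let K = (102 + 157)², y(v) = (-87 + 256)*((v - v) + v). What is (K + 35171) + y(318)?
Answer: 155994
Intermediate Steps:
y(v) = 169*v (y(v) = 169*(0 + v) = 169*v)
K = 67081 (K = 259² = 67081)
(K + 35171) + y(318) = (67081 + 35171) + 169*318 = 102252 + 53742 = 155994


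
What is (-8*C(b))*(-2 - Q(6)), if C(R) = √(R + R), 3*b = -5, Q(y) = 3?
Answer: 40*I*√30/3 ≈ 73.03*I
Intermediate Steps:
b = -5/3 (b = (⅓)*(-5) = -5/3 ≈ -1.6667)
C(R) = √2*√R (C(R) = √(2*R) = √2*√R)
(-8*C(b))*(-2 - Q(6)) = (-8*√2*√(-5/3))*(-2 - 1*3) = (-8*√2*I*√15/3)*(-2 - 3) = -8*I*√30/3*(-5) = 40*I*√30/3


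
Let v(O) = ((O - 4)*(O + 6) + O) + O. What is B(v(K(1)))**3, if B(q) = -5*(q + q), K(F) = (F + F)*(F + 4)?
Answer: -1560896000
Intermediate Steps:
K(F) = 2*F*(4 + F) (K(F) = (2*F)*(4 + F) = 2*F*(4 + F))
v(O) = 2*O + (-4 + O)*(6 + O) (v(O) = ((-4 + O)*(6 + O) + O) + O = (O + (-4 + O)*(6 + O)) + O = 2*O + (-4 + O)*(6 + O))
B(q) = -10*q
B(v(K(1)))**3 = (-10*(-24 + (2*1*(4 + 1))**2 + 4*(2*1*(4 + 1))))**3 = (-10*(-24 + (2*1*5)**2 + 4*(2*1*5)))**3 = (-10*(-24 + 10**2 + 4*10))**3 = (-10*(-24 + 100 + 40))**3 = (-10*116)**3 = (-1160)**3 = -1560896000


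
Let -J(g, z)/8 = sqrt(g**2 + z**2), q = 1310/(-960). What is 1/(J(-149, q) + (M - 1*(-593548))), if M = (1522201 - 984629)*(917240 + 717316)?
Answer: 126531666947520/111182380142486980590060023 + 12*sqrt(204621577)/111182380142486980590060023 ≈ 1.1381e-12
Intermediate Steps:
M = 878691538032 (M = 537572*1634556 = 878691538032)
q = -131/96 (q = 1310*(-1/960) = -131/96 ≈ -1.3646)
J(g, z) = -8*sqrt(g**2 + z**2)
1/(J(-149, q) + (M - 1*(-593548))) = 1/(-8*sqrt((-149)**2 + (-131/96)**2) + (878691538032 - 1*(-593548))) = 1/(-8*sqrt(22201 + 17161/9216) + (878691538032 + 593548)) = 1/(-sqrt(204621577)/12 + 878692131580) = 1/(878692131580 - sqrt(204621577)/12)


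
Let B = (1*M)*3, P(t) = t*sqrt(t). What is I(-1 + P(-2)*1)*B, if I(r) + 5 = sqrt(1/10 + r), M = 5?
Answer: -75 + 3*sqrt(-90 - 200*I*sqrt(2))/2 ≈ -59.747 - 20.861*I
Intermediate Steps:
P(t) = t**(3/2)
B = 15 (B = (1*5)*3 = 5*3 = 15)
I(r) = -5 + sqrt(1/10 + r)
I(-1 + P(-2)*1)*B = (-5 + sqrt(10 + 100*(-1 + (-2)**(3/2)*1))/10)*15 = (-5 + sqrt(10 + 100*(-1 - 2*I*sqrt(2)*1))/10)*15 = (-5 + sqrt(10 + 100*(-1 - 2*I*sqrt(2)))/10)*15 = (-5 + sqrt(10 + (-100 - 200*I*sqrt(2)))/10)*15 = (-5 + sqrt(-90 - 200*I*sqrt(2))/10)*15 = -75 + 3*sqrt(-90 - 200*I*sqrt(2))/2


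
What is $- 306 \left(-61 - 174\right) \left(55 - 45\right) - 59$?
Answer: $719041$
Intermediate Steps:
$- 306 \left(-61 - 174\right) \left(55 - 45\right) - 59 = - 306 \left(\left(-235\right) 10\right) - 59 = \left(-306\right) \left(-2350\right) - 59 = 719100 - 59 = 719041$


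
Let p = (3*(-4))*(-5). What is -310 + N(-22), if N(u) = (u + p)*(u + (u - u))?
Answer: -1146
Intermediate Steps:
p = 60 (p = -12*(-5) = 60)
N(u) = u*(60 + u) (N(u) = (u + 60)*(u + (u - u)) = (60 + u)*(u + 0) = (60 + u)*u = u*(60 + u))
-310 + N(-22) = -310 - 22*(60 - 22) = -310 - 22*38 = -310 - 836 = -1146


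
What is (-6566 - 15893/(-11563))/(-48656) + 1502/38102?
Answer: 1868619385343/10718270307728 ≈ 0.17434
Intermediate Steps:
(-6566 - 15893/(-11563))/(-48656) + 1502/38102 = (-6566 - 15893*(-1/11563))*(-1/48656) + 1502*(1/38102) = (-6566 + 15893/11563)*(-1/48656) + 751/19051 = -75906765/11563*(-1/48656) + 751/19051 = 75906765/562609328 + 751/19051 = 1868619385343/10718270307728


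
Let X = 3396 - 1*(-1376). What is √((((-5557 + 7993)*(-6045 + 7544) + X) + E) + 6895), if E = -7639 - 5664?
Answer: 2*√912482 ≈ 1910.5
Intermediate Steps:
X = 4772 (X = 3396 + 1376 = 4772)
E = -13303
√((((-5557 + 7993)*(-6045 + 7544) + X) + E) + 6895) = √((((-5557 + 7993)*(-6045 + 7544) + 4772) - 13303) + 6895) = √(((2436*1499 + 4772) - 13303) + 6895) = √(((3651564 + 4772) - 13303) + 6895) = √((3656336 - 13303) + 6895) = √(3643033 + 6895) = √3649928 = 2*√912482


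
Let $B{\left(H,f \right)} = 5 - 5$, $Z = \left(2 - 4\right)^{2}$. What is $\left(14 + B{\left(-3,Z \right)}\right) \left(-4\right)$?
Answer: $-56$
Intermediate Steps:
$Z = 4$ ($Z = \left(-2\right)^{2} = 4$)
$B{\left(H,f \right)} = 0$ ($B{\left(H,f \right)} = 5 - 5 = 0$)
$\left(14 + B{\left(-3,Z \right)}\right) \left(-4\right) = \left(14 + 0\right) \left(-4\right) = 14 \left(-4\right) = -56$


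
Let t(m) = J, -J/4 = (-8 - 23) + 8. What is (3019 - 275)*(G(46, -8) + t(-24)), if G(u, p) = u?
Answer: 378672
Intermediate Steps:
J = 92 (J = -4*((-8 - 23) + 8) = -4*(-31 + 8) = -4*(-23) = 92)
t(m) = 92
(3019 - 275)*(G(46, -8) + t(-24)) = (3019 - 275)*(46 + 92) = 2744*138 = 378672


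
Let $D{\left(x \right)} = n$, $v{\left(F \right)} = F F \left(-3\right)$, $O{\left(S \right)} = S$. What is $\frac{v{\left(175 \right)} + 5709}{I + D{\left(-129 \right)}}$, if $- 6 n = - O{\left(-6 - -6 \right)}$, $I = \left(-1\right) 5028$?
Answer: $\frac{14361}{838} \approx 17.137$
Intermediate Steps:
$I = -5028$
$v{\left(F \right)} = - 3 F^{2}$ ($v{\left(F \right)} = F^{2} \left(-3\right) = - 3 F^{2}$)
$n = 0$ ($n = - \frac{\left(-1\right) \left(-6 - -6\right)}{6} = - \frac{\left(-1\right) \left(-6 + 6\right)}{6} = - \frac{\left(-1\right) 0}{6} = \left(- \frac{1}{6}\right) 0 = 0$)
$D{\left(x \right)} = 0$
$\frac{v{\left(175 \right)} + 5709}{I + D{\left(-129 \right)}} = \frac{- 3 \cdot 175^{2} + 5709}{-5028 + 0} = \frac{\left(-3\right) 30625 + 5709}{-5028} = \left(-91875 + 5709\right) \left(- \frac{1}{5028}\right) = \left(-86166\right) \left(- \frac{1}{5028}\right) = \frac{14361}{838}$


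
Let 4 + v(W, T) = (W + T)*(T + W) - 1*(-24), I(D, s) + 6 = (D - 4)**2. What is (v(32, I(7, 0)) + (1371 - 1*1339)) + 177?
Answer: 1454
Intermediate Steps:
I(D, s) = -6 + (-4 + D)**2 (I(D, s) = -6 + (D - 4)**2 = -6 + (-4 + D)**2)
v(W, T) = 20 + (T + W)**2 (v(W, T) = -4 + ((W + T)*(T + W) - 1*(-24)) = -4 + ((T + W)*(T + W) + 24) = -4 + ((T + W)**2 + 24) = -4 + (24 + (T + W)**2) = 20 + (T + W)**2)
(v(32, I(7, 0)) + (1371 - 1*1339)) + 177 = ((20 + ((-6 + (-4 + 7)**2) + 32)**2) + (1371 - 1*1339)) + 177 = ((20 + ((-6 + 3**2) + 32)**2) + (1371 - 1339)) + 177 = ((20 + ((-6 + 9) + 32)**2) + 32) + 177 = ((20 + (3 + 32)**2) + 32) + 177 = ((20 + 35**2) + 32) + 177 = ((20 + 1225) + 32) + 177 = (1245 + 32) + 177 = 1277 + 177 = 1454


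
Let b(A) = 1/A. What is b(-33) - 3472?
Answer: -114577/33 ≈ -3472.0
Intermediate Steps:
b(-33) - 3472 = 1/(-33) - 3472 = -1/33 - 3472 = -114577/33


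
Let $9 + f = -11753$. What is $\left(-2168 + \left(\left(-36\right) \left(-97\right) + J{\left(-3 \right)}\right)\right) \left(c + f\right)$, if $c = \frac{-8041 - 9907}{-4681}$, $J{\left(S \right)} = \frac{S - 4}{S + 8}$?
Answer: $- \frac{363979348062}{23405} \approx -1.5551 \cdot 10^{7}$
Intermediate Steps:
$f = -11762$ ($f = -9 - 11753 = -11762$)
$J{\left(S \right)} = \frac{-4 + S}{8 + S}$
$c = \frac{17948}{4681}$ ($c = \left(-8041 - 9907\right) \left(- \frac{1}{4681}\right) = \left(-17948\right) \left(- \frac{1}{4681}\right) = \frac{17948}{4681} \approx 3.8342$)
$\left(-2168 + \left(\left(-36\right) \left(-97\right) + J{\left(-3 \right)}\right)\right) \left(c + f\right) = \left(-2168 + \left(\left(-36\right) \left(-97\right) + \frac{-4 - 3}{8 - 3}\right)\right) \left(\frac{17948}{4681} - 11762\right) = \left(-2168 + \left(3492 + \frac{1}{5} \left(-7\right)\right)\right) \left(- \frac{55039974}{4681}\right) = \left(-2168 + \left(3492 - \frac{7}{5}\right)\right) \left(- \frac{55039974}{4681}\right) = \left(-2168 + \frac{17453}{5}\right) \left(- \frac{55039974}{4681}\right) = \frac{6613}{5} \left(- \frac{55039974}{4681}\right) = - \frac{363979348062}{23405}$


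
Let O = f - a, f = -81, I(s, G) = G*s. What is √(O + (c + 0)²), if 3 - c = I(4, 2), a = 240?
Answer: 2*I*√74 ≈ 17.205*I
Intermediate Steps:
O = -321 (O = -81 - 1*240 = -81 - 240 = -321)
c = -5 (c = 3 - 2*4 = 3 - 1*8 = 3 - 8 = -5)
√(O + (c + 0)²) = √(-321 + (-5 + 0)²) = √(-321 + (-5)²) = √(-321 + 25) = √(-296) = 2*I*√74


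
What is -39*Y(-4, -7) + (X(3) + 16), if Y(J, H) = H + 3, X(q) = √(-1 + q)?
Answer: 172 + √2 ≈ 173.41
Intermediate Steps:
Y(J, H) = 3 + H
-39*Y(-4, -7) + (X(3) + 16) = -39*(3 - 7) + (√(-1 + 3) + 16) = -39*(-4) + (√2 + 16) = 156 + (16 + √2) = 172 + √2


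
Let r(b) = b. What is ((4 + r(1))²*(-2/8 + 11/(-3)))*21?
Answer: -8225/4 ≈ -2056.3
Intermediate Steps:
((4 + r(1))²*(-2/8 + 11/(-3)))*21 = ((4 + 1)²*(-2/8 + 11/(-3)))*21 = (5²*(-2*⅛ + 11*(-⅓)))*21 = (25*(-¼ - 11/3))*21 = (25*(-47/12))*21 = -1175/12*21 = -8225/4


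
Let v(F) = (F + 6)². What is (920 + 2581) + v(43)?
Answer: 5902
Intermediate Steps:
v(F) = (6 + F)²
(920 + 2581) + v(43) = (920 + 2581) + (6 + 43)² = 3501 + 49² = 3501 + 2401 = 5902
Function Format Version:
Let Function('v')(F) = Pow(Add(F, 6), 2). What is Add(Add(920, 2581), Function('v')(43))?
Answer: 5902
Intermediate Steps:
Function('v')(F) = Pow(Add(6, F), 2)
Add(Add(920, 2581), Function('v')(43)) = Add(Add(920, 2581), Pow(Add(6, 43), 2)) = Add(3501, Pow(49, 2)) = Add(3501, 2401) = 5902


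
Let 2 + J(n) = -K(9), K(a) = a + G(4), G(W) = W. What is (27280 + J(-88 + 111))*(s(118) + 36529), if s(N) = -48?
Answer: 994654465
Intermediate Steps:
K(a) = 4 + a (K(a) = a + 4 = 4 + a)
J(n) = -15 (J(n) = -2 - (4 + 9) = -2 - 1*13 = -2 - 13 = -15)
(27280 + J(-88 + 111))*(s(118) + 36529) = (27280 - 15)*(-48 + 36529) = 27265*36481 = 994654465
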